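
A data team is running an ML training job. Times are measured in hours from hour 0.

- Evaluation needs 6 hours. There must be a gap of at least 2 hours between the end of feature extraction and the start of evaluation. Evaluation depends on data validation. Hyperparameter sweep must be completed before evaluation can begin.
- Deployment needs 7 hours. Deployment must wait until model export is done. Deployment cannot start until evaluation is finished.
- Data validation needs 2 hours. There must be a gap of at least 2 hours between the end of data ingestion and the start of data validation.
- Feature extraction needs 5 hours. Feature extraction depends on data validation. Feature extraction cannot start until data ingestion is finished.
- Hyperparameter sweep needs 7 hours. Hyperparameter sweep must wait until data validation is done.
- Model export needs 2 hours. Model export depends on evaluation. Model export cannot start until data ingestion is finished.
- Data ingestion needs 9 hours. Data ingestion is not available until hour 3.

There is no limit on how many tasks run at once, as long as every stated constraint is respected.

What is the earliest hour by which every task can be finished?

Data ingestion waits on its own release at hour 3, so it starts at hour 3 and finishes at 3 + 9 = hour 12.
Data validation cannot begin until data ingestion (finishes hour 12, plus 2-hour gap → hour 14). It runs from hour 14 to 14 + 2 = hour 16.
Hyperparameter sweep waits on data validation (finishes hour 16), so it starts at hour 16 and finishes at 16 + 7 = hour 23.
Feature extraction cannot start until data validation (finishes hour 16); data ingestion (finishes hour 12). The controlling bound is hour 16, so feature extraction finishes at 16 + 5 = hour 21.
Evaluation needs all of feature extraction (finishes hour 21, plus 2-hour gap → hour 23); data validation (finishes hour 16); hyperparameter sweep (finishes hour 23). That puts its earliest start at hour 23; it finishes at 23 + 6 = hour 29.
Model export needs all of evaluation (finishes hour 29); data ingestion (finishes hour 12). That puts its earliest start at hour 29; it finishes at 29 + 2 = hour 31.
Deployment needs all of model export (finishes hour 31); evaluation (finishes hour 29). That puts its earliest start at hour 31; it finishes at 31 + 7 = hour 38.
All tasks are finished once the last one completes. Finish times: Data ingestion at 12, Data validation at 16, Feature extraction at 21, Hyperparameter sweep at 23, Evaluation at 29, Model export at 31, Deployment at 38. The latest is hour 38.

38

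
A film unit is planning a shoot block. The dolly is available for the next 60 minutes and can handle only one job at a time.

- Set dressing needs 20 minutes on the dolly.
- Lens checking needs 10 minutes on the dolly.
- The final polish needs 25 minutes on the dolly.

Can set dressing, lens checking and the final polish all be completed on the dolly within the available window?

Yes

Running back to back, the jobs need 20 + 10 + 25 = 55 minutes on the dolly.
Since 55 ≤ 60, they fit within the window.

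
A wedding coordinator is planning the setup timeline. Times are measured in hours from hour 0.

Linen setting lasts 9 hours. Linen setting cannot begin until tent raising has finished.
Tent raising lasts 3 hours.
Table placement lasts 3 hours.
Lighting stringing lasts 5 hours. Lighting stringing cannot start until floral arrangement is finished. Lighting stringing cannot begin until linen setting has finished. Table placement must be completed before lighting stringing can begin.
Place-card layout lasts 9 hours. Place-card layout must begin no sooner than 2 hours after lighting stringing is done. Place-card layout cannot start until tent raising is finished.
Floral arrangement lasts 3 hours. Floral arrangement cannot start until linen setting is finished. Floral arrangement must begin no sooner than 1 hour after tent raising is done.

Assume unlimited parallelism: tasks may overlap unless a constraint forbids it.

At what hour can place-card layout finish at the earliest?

31

Nothing blocks table placement, so it runs from hour 0 to hour 3.
Tent raising has no prerequisites, so it starts at hour 0 and finishes at hour 3.
After tent raising (finishes hour 3), linen setting can start at hour 3 and finishes at hour 12.
Floral arrangement has to wait for linen setting (finishes hour 12); tent raising (finishes hour 3, plus 1-hour gap → hour 4). The latest of these is hour 12, so floral arrangement runs hour 12 to 12 + 3 = hour 15.
Lighting stringing has to wait for floral arrangement (finishes hour 15); linen setting (finishes hour 12); table placement (finishes hour 3). The latest of these is hour 15, so lighting stringing runs hour 15 to 15 + 5 = hour 20.
Place-card layout cannot start until lighting stringing (finishes hour 20, plus 2-hour gap → hour 22); tent raising (finishes hour 3). The controlling bound is hour 22, so place-card layout finishes at 22 + 9 = hour 31.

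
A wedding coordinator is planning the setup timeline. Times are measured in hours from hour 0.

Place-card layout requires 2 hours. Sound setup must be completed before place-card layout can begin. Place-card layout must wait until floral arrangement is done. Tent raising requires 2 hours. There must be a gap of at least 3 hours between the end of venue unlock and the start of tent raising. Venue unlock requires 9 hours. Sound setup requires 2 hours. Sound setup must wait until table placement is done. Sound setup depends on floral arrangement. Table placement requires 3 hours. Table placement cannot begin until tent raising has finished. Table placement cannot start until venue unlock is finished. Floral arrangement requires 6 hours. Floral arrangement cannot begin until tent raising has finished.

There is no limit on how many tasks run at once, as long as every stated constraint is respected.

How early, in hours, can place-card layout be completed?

24

Venue unlock has no prerequisites, so it starts at hour 0 and finishes at hour 9.
After venue unlock (finishes hour 9, plus 3-hour gap → hour 12), tent raising can start at hour 12 and finishes at hour 14.
Floral arrangement cannot begin until tent raising (finishes hour 14). It runs from hour 14 to 14 + 6 = hour 20.
Table placement cannot start until tent raising (finishes hour 14); venue unlock (finishes hour 9). The controlling bound is hour 14, so table placement finishes at 14 + 3 = hour 17.
Sound setup has to wait for table placement (finishes hour 17); floral arrangement (finishes hour 20). The latest of these is hour 20, so sound setup runs hour 20 to 20 + 2 = hour 22.
Place-card layout cannot start until sound setup (finishes hour 22); floral arrangement (finishes hour 20). The controlling bound is hour 22, so place-card layout finishes at 22 + 2 = hour 24.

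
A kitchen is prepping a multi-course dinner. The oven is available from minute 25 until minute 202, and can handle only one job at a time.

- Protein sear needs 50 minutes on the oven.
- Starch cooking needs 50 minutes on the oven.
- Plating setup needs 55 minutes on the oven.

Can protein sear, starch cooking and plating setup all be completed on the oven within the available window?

Yes

The oven window is 202 − 25 = 177 minutes.
Running back to back, the jobs need 50 + 50 + 55 = 155 minutes on the oven.
Since 155 ≤ 177, they fit within the window.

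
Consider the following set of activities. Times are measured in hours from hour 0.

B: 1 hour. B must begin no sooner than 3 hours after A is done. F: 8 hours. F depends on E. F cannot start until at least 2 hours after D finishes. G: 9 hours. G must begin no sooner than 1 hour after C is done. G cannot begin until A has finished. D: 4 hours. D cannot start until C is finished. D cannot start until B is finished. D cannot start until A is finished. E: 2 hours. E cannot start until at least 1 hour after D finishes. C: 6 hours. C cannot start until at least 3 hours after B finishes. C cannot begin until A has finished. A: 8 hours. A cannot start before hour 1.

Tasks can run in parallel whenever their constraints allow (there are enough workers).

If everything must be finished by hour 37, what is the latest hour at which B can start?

12

F has no dependents, so it just needs to finish by hour 37. Starting by 37 − 8 = hour 29 achieves that.
E feeds into F (must start by hour 29); so E must finish by hour 29 and therefore start by hour 27.
D feeds E (must start by hour 27, minus 1-hour gap → hour 26); F (must start by hour 29, minus 2-hour gap → hour 27). Taking the minimum, D must finish by hour 26 and start by 26 − 4 = hour 22.
G has no dependents, so it just needs to finish by hour 37. Starting by 37 − 9 = hour 28 achieves that.
C must finish in time for D (must start by hour 22); G (must start by hour 28, minus 1-hour gap → hour 27). The tightest is hour 22, so C must start by 22 − 6 = hour 16.
B feeds C (must start by hour 16, minus 3-hour gap → hour 13); D (must start by hour 22). Taking the minimum, B must finish by hour 13 and start by 13 − 1 = hour 12.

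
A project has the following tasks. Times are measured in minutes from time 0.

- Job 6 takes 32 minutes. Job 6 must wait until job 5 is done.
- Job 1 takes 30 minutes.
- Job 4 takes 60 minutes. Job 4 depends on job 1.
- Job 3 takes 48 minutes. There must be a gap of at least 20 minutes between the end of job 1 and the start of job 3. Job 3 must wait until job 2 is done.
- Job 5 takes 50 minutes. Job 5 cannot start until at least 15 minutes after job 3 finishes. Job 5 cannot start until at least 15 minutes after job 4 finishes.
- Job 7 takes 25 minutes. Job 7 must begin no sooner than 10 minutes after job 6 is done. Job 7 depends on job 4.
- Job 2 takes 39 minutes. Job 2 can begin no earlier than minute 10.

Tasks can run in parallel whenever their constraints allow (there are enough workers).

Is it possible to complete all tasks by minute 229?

Job 2 cannot begin until its own release at minute 10. It runs from minute 10 to 10 + 39 = minute 49.
Nothing blocks job 1, so it runs from minute 0 to minute 30.
Job 4 cannot begin until job 1 (finishes minute 30). It runs from minute 30 to 30 + 60 = minute 90.
For job 3: job 1 (finishes minute 30, plus 20-minute gap → minute 50); job 2 (finishes minute 49). Taking the maximum gives a start of minute 50, and it finishes at 50 + 48 = minute 98.
For job 5: job 3 (finishes minute 98, plus 15-minute gap → minute 113); job 4 (finishes minute 90, plus 15-minute gap → minute 105). Taking the maximum gives a start of minute 113, and it finishes at 113 + 50 = minute 163.
Job 6 waits on job 5 (finishes minute 163), so it starts at minute 163 and finishes at 163 + 32 = minute 195.
Job 7 needs all of job 6 (finishes minute 195, plus 10-minute gap → minute 205); job 4 (finishes minute 90). That puts its earliest start at minute 205; it finishes at 205 + 25 = minute 230.
The earliest everything can be done is minute 230, which is after the deadline of 229, so it is not possible.

No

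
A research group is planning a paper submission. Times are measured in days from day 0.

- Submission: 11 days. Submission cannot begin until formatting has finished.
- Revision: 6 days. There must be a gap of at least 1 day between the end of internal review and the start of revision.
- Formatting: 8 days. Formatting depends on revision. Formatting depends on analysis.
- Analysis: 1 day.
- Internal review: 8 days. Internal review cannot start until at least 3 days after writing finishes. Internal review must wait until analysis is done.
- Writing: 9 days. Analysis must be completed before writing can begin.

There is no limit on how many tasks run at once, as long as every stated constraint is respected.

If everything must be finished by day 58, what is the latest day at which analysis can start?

11

Nothing follows submission; the deadline of day 58 is its only limit. It must start by 58 − 11 = day 47.
Formatting must finish before submission (must start by day 47). With an 8-day duration, formatting must start by 47 − 8 = day 39.
Revision must finish before formatting (must start by day 39). With a 6-day duration, revision must start by 39 − 6 = day 33.
Internal review has to be done before revision (must start by day 33, minus 1-day gap → day 32). That means finishing by day 32, i.e. starting by 32 − 8 = day 24.
Writing feeds into internal review (must start by day 24, minus 3-day gap → day 21); so writing must finish by day 21 and therefore start by day 12.
Analysis feeds writing (must start by day 12); internal review (must start by day 24); formatting (must start by day 39). Taking the minimum, analysis must finish by day 12 and start by 12 − 1 = day 11.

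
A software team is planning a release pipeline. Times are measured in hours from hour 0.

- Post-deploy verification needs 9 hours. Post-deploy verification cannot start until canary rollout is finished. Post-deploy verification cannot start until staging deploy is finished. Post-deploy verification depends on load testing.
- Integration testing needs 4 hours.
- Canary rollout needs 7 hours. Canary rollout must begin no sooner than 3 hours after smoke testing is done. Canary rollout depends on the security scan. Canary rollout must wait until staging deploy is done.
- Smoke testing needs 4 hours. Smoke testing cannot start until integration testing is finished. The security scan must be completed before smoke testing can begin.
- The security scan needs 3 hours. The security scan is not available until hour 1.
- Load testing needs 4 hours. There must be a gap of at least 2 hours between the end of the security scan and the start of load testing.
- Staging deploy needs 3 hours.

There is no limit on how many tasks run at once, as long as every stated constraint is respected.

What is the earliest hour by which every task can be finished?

27

Nothing blocks staging deploy, so it runs from hour 0 to hour 3.
After its own release at hour 1, the security scan can start at hour 1 and finishes at hour 4.
Load testing waits on the security scan (finishes hour 4, plus 2-hour gap → hour 6), so it starts at hour 6 and finishes at 6 + 4 = hour 10.
Integration testing can start immediately at hour 0; it finishes at hour 4.
Smoke testing cannot start until integration testing (finishes hour 4); the security scan (finishes hour 4). The controlling bound is hour 4, so smoke testing finishes at 4 + 4 = hour 8.
Canary rollout cannot start until smoke testing (finishes hour 8, plus 3-hour gap → hour 11); the security scan (finishes hour 4); staging deploy (finishes hour 3). The controlling bound is hour 11, so canary rollout finishes at 11 + 7 = hour 18.
Post-deploy verification has to wait for canary rollout (finishes hour 18); staging deploy (finishes hour 3); load testing (finishes hour 10). The latest of these is hour 18, so post-deploy verification runs hour 18 to 18 + 9 = hour 27.
All tasks are finished once the last one completes. Finish times: Integration testing at 4, The security scan at 4, Staging deploy at 3, Smoke testing at 8, Canary rollout at 18, Load testing at 10, Post-deploy verification at 27. The latest is hour 27.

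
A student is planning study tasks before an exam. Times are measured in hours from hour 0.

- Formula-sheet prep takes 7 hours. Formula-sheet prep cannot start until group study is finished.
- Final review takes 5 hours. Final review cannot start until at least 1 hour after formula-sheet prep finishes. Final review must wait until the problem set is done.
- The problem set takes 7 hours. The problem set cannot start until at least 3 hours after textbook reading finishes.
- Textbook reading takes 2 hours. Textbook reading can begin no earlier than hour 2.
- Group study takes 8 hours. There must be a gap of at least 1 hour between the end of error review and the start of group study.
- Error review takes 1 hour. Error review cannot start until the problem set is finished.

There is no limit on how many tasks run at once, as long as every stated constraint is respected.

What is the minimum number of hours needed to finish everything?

Textbook reading waits on its own release at hour 2, so it starts at hour 2 and finishes at 2 + 2 = hour 4.
After textbook reading (finishes hour 4, plus 3-hour gap → hour 7), the problem set can start at hour 7 and finishes at hour 14.
Error review waits on the problem set (finishes hour 14), so it starts at hour 14 and finishes at 14 + 1 = hour 15.
Group study waits on error review (finishes hour 15, plus 1-hour gap → hour 16), so it starts at hour 16 and finishes at 16 + 8 = hour 24.
Formula-sheet prep waits on group study (finishes hour 24), so it starts at hour 24 and finishes at 24 + 7 = hour 31.
Final review cannot start until formula-sheet prep (finishes hour 31, plus 1-hour gap → hour 32); the problem set (finishes hour 14). The controlling bound is hour 32, so final review finishes at 32 + 5 = hour 37.
All tasks are finished once the last one completes. Finish times: Textbook reading at 4, The problem set at 14, Error review at 15, Group study at 24, Formula-sheet prep at 31, Final review at 37. The latest is hour 37.

37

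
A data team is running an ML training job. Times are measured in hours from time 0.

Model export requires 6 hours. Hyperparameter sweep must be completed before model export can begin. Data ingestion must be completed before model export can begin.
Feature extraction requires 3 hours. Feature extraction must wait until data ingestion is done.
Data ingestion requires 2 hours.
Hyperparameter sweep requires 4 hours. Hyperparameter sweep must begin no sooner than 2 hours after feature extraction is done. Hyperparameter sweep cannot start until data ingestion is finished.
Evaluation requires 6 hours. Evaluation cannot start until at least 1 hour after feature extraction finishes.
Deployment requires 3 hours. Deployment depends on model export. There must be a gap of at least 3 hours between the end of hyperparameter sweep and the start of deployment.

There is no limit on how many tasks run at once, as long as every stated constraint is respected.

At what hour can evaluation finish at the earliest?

Data ingestion has no prerequisites, so it starts at hour 0 and finishes at hour 2.
Feature extraction cannot begin until data ingestion (finishes hour 2). It runs from hour 2 to 2 + 3 = hour 5.
Evaluation cannot begin until feature extraction (finishes hour 5, plus 1-hour gap → hour 6). It runs from hour 6 to 6 + 6 = hour 12.

12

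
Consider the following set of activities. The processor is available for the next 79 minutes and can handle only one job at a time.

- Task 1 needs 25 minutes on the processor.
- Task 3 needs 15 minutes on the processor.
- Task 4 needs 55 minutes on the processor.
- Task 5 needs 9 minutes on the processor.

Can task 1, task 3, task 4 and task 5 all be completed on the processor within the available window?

No

Running back to back, the jobs need 25 + 15 + 55 + 9 = 104 minutes on the processor.
Since 104 > 79, they cannot all fit.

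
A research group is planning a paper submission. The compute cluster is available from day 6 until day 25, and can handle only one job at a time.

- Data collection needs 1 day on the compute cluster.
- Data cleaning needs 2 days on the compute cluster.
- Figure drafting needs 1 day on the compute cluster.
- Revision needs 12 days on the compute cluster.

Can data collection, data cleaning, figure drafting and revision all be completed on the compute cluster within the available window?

Yes

The compute cluster window is 25 − 6 = 19 days.
Running back to back, the jobs need 1 + 2 + 1 + 12 = 16 days on the compute cluster.
Since 16 ≤ 19, they fit within the window.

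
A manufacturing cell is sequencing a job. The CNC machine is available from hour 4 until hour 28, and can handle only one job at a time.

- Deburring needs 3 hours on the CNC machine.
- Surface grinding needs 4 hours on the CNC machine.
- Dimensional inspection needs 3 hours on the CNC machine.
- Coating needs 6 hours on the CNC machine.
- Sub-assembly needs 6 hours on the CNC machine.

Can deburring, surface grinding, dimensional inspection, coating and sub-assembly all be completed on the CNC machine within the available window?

The CNC machine window is 28 − 4 = 24 hours.
Running back to back, the jobs need 3 + 4 + 3 + 6 + 6 = 22 hours on the CNC machine.
Since 22 ≤ 24, they fit within the window.

Yes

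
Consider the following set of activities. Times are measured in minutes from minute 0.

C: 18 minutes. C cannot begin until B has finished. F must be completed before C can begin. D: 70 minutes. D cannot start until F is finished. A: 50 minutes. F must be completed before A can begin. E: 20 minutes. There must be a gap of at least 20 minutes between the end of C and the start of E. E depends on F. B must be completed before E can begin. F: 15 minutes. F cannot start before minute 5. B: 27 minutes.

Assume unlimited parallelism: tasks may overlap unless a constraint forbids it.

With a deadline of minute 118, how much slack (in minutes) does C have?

F waits on its own release at minute 5, so it starts at minute 5 and finishes at 5 + 15 = minute 20.
Nothing blocks B, so it runs from minute 0 to minute 27.
C needs all of B (finishes minute 27); F (finishes minute 20). That puts its earliest start at minute 27; it finishes at 27 + 18 = minute 45.

Working backward from the deadline:
Nothing follows E; the deadline of minute 118 is its only limit. It must start by 118 − 20 = minute 98.
C must finish before E (must start by minute 98, minus 20-minute gap → minute 78). With an 18-minute duration, C must start by 78 − 18 = minute 60.
So C can start as early as minute 27 and as late as minute 60, giving 60 − 27 = 33 minutes of slack.

33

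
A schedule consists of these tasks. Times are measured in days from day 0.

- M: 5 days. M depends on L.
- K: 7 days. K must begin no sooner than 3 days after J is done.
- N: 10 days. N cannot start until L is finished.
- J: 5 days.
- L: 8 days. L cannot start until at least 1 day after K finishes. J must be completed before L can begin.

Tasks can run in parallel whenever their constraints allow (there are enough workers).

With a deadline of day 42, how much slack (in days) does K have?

Nothing blocks J, so it runs from day 0 to day 5.
K cannot begin until J (finishes day 5, plus 3-day gap → day 8). It runs from day 8 to 8 + 7 = day 15.

Working backward from the deadline:
To finish by day 42, M (duration 5) must start no later than day 37.
To finish by day 42, N (duration 10) must start no later than day 32.
L must finish in time for M (must start by day 37); N (must start by day 32). The tightest is day 32, so L must start by 32 − 8 = day 24.
K feeds into L (must start by day 24, minus 1-day gap → day 23); so K must finish by day 23 and therefore start by day 16.
So K can start as early as day 8 and as late as day 16, giving 16 − 8 = 8 days of slack.

8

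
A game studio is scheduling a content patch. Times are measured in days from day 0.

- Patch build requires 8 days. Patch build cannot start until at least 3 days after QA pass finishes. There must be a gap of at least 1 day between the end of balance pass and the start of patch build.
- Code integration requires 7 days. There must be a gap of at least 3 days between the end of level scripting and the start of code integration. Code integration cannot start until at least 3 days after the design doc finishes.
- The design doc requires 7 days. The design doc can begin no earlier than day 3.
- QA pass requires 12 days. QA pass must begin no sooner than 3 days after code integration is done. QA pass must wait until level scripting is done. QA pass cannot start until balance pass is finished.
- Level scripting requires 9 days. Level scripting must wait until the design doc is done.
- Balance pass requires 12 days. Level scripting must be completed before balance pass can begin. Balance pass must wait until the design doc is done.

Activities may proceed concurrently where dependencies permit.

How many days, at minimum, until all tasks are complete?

The design doc waits on its own release at day 3, so it starts at day 3 and finishes at 3 + 7 = day 10.
After the design doc (finishes day 10), level scripting can start at day 10 and finishes at day 19.
Balance pass cannot start until level scripting (finishes day 19); the design doc (finishes day 10). The controlling bound is day 19, so balance pass finishes at 19 + 12 = day 31.
Code integration needs all of level scripting (finishes day 19, plus 3-day gap → day 22); the design doc (finishes day 10, plus 3-day gap → day 13). That puts its earliest start at day 22; it finishes at 22 + 7 = day 29.
QA pass has to wait for code integration (finishes day 29, plus 3-day gap → day 32); level scripting (finishes day 19); balance pass (finishes day 31). The latest of these is day 32, so QA pass runs day 32 to 32 + 12 = day 44.
For patch build: QA pass (finishes day 44, plus 3-day gap → day 47); balance pass (finishes day 31, plus 1-day gap → day 32). Taking the maximum gives a start of day 47, and it finishes at 47 + 8 = day 55.
All tasks are finished once the last one completes. Finish times: The design doc at 10, Level scripting at 19, Code integration at 29, Balance pass at 31, QA pass at 44, Patch build at 55. The latest is day 55.

55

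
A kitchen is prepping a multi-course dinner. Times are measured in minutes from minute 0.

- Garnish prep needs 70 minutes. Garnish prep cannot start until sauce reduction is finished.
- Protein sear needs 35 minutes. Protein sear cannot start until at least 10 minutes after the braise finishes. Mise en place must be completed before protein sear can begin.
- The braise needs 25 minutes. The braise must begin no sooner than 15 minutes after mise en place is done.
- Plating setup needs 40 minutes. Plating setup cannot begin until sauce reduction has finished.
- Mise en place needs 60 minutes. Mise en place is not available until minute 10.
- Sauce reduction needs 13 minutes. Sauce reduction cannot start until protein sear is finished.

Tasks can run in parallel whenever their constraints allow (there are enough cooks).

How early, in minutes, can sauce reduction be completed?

Mise en place cannot begin until its own release at minute 10. It runs from minute 10 to 10 + 60 = minute 70.
The braise waits on mise en place (finishes minute 70, plus 15-minute gap → minute 85), so it starts at minute 85 and finishes at 85 + 25 = minute 110.
Protein sear cannot start until the braise (finishes minute 110, plus 10-minute gap → minute 120); mise en place (finishes minute 70). The controlling bound is minute 120, so protein sear finishes at 120 + 35 = minute 155.
Sauce reduction cannot begin until protein sear (finishes minute 155). It runs from minute 155 to 155 + 13 = minute 168.

168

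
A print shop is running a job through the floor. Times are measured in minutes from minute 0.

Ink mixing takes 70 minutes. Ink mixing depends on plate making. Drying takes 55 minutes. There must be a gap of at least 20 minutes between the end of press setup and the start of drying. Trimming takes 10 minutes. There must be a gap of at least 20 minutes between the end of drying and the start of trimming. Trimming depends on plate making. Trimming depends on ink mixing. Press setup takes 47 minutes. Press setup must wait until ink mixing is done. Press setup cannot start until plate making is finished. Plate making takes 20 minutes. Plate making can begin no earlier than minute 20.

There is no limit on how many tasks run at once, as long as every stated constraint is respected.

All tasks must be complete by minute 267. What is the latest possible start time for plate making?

25

Nothing follows trimming; the deadline of minute 267 is its only limit. It must start by 267 − 10 = minute 257.
Drying has to be done before trimming (must start by minute 257, minus 20-minute gap → minute 237). That means finishing by minute 237, i.e. starting by 237 − 55 = minute 182.
Press setup feeds into drying (must start by minute 182, minus 20-minute gap → minute 162); so press setup must finish by minute 162 and therefore start by minute 115.
Ink mixing feeds press setup (must start by minute 115); trimming (must start by minute 257). Taking the minimum, ink mixing must finish by minute 115 and start by 115 − 70 = minute 45.
Plate making has several dependents: ink mixing (must start by minute 45); press setup (must start by minute 115); trimming (must start by minute 257). The earliest of those limits is minute 45, so plate making must start by 45 − 20 = minute 25.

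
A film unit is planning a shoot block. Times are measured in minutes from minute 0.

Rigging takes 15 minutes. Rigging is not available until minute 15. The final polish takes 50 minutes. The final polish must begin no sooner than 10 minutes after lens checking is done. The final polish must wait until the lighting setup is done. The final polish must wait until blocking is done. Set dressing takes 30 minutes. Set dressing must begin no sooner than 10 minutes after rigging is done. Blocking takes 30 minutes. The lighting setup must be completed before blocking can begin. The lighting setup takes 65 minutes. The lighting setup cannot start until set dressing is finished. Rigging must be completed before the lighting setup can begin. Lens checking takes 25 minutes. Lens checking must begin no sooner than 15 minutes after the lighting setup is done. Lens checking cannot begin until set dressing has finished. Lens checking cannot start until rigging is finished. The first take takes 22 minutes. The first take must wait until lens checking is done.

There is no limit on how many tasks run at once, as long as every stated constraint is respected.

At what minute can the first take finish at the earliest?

Rigging cannot begin until its own release at minute 15. It runs from minute 15 to 15 + 15 = minute 30.
Set dressing waits on rigging (finishes minute 30, plus 10-minute gap → minute 40), so it starts at minute 40 and finishes at 40 + 30 = minute 70.
The lighting setup has to wait for set dressing (finishes minute 70); rigging (finishes minute 30). The latest of these is minute 70, so the lighting setup runs minute 70 to 70 + 65 = minute 135.
For lens checking: the lighting setup (finishes minute 135, plus 15-minute gap → minute 150); set dressing (finishes minute 70); rigging (finishes minute 30). Taking the maximum gives a start of minute 150, and it finishes at 150 + 25 = minute 175.
The first take cannot begin until lens checking (finishes minute 175). It runs from minute 175 to 175 + 22 = minute 197.

197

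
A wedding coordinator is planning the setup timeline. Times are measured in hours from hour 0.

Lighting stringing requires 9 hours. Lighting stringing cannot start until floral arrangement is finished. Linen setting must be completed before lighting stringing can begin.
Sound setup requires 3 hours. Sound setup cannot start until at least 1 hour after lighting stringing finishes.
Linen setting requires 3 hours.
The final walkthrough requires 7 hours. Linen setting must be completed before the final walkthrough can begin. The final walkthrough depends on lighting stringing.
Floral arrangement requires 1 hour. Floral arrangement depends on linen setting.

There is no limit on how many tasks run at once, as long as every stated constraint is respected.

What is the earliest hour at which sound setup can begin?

14

Linen setting has no prerequisites, so it starts at hour 0 and finishes at hour 3.
Floral arrangement waits on linen setting (finishes hour 3), so it starts at hour 3 and finishes at 3 + 1 = hour 4.
Lighting stringing has to wait for floral arrangement (finishes hour 4); linen setting (finishes hour 3). The latest of these is hour 4, so lighting stringing runs hour 4 to 4 + 9 = hour 13.
Sound setup waits on lighting stringing (finishes hour 13, plus 1-hour gap → hour 14), so the earliest it can start is hour 14.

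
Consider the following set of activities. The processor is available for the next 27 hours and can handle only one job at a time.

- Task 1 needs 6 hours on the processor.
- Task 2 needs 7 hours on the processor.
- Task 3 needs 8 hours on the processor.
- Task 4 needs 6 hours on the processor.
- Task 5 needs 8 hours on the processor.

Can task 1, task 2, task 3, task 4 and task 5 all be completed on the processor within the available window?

Running back to back, the jobs need 6 + 7 + 8 + 6 + 8 = 35 hours on the processor.
Since 35 > 27, they cannot all fit.

No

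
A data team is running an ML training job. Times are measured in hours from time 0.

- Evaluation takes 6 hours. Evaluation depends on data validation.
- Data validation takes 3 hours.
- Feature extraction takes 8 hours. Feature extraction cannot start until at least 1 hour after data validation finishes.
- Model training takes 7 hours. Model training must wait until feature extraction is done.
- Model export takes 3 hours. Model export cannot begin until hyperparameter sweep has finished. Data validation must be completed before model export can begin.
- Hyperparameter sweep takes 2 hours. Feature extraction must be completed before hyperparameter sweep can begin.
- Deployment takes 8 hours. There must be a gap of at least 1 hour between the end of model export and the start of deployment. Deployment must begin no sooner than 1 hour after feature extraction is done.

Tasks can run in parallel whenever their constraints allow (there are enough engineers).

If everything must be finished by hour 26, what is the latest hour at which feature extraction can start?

4

To finish by hour 26, deployment (duration 8) must start no later than hour 18.
Model export has to be done before deployment (must start by hour 18, minus 1-hour gap → hour 17). That means finishing by hour 17, i.e. starting by 17 − 3 = hour 14.
Since model export (must start by hour 14) depends on it, hyperparameter sweep must finish by hour 14. Backing off its 2-hour duration gives a latest start of hour 12.
Model training must finish by hour 26; it takes 7 hours, so it must start by 26 − 7 = hour 19.
Feature extraction has several dependents: hyperparameter sweep (must start by hour 12); model training (must start by hour 19); deployment (must start by hour 18, minus 1-hour gap → hour 17). The earliest of those limits is hour 12, so feature extraction must start by 12 − 8 = hour 4.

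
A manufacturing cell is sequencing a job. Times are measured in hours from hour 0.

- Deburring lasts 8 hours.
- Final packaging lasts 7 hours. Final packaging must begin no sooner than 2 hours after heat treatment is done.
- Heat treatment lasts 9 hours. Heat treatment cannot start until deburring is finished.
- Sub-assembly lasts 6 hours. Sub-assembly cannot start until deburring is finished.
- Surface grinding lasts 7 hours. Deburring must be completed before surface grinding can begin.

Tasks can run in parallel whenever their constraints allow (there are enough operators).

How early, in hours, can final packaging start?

19

Deburring can start immediately at hour 0; it finishes at hour 8.
Heat treatment waits on deburring (finishes hour 8), so it starts at hour 8 and finishes at 8 + 9 = hour 17.
Final packaging waits on heat treatment (finishes hour 17, plus 2-hour gap → hour 19), so the earliest it can start is hour 19.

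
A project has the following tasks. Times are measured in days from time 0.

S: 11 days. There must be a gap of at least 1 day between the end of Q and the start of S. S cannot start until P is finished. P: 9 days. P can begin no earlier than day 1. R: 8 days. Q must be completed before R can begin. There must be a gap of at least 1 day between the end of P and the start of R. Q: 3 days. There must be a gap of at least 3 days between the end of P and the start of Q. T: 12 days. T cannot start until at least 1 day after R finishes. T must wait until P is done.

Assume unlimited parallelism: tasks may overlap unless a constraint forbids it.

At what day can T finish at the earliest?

P waits on its own release at day 1, so it starts at day 1 and finishes at 1 + 9 = day 10.
After P (finishes day 10, plus 3-day gap → day 13), Q can start at day 13 and finishes at day 16.
R has to wait for Q (finishes day 16); P (finishes day 10, plus 1-day gap → day 11). The latest of these is day 16, so R runs day 16 to 16 + 8 = day 24.
For T: R (finishes day 24, plus 1-day gap → day 25); P (finishes day 10). Taking the maximum gives a start of day 25, and it finishes at 25 + 12 = day 37.

37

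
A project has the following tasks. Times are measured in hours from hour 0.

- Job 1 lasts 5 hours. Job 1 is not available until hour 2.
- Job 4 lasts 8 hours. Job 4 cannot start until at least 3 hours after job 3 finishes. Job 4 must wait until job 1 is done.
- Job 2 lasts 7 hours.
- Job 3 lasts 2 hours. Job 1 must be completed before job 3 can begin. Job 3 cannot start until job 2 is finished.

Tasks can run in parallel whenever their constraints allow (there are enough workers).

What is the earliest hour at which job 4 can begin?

12

Job 2 can start immediately at hour 0; it finishes at hour 7.
Job 1 waits on its own release at hour 2, so it starts at hour 2 and finishes at 2 + 5 = hour 7.
Job 3 cannot start until job 1 (finishes hour 7); job 2 (finishes hour 7). The controlling bound is hour 7, so job 3 finishes at 7 + 2 = hour 9.
Job 4 waits on job 3 (finishes hour 9, plus 3-hour gap → hour 12); job 1 (finishes hour 7). The latest of these is hour 12, which is the earliest job 4 can start.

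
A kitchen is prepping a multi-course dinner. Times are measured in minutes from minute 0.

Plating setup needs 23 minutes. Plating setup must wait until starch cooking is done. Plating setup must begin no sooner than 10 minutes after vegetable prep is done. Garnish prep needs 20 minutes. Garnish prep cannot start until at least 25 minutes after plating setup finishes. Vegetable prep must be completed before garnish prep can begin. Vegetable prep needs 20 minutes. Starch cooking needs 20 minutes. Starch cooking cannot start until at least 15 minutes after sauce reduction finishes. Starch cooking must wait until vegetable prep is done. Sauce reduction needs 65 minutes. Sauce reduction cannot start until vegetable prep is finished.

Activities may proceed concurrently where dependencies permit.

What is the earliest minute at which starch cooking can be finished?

Vegetable prep can start immediately at minute 0; it finishes at minute 20.
After vegetable prep (finishes minute 20), sauce reduction can start at minute 20 and finishes at minute 85.
Starch cooking cannot start until sauce reduction (finishes minute 85, plus 15-minute gap → minute 100); vegetable prep (finishes minute 20). The controlling bound is minute 100, so starch cooking finishes at 100 + 20 = minute 120.

120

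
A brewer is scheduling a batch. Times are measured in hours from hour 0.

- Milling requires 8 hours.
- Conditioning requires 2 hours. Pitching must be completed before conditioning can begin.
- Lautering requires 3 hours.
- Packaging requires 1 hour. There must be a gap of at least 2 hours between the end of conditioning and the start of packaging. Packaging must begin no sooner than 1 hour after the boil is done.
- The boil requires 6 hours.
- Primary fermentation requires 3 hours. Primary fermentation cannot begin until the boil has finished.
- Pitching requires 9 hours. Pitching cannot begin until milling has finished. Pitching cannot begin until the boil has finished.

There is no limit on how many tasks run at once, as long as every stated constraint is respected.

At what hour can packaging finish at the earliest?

The boil has no prerequisites, so it starts at hour 0 and finishes at hour 6.
Milling has no prerequisites, so it starts at hour 0 and finishes at hour 8.
Pitching cannot start until milling (finishes hour 8); the boil (finishes hour 6). The controlling bound is hour 8, so pitching finishes at 8 + 9 = hour 17.
Conditioning waits on pitching (finishes hour 17), so it starts at hour 17 and finishes at 17 + 2 = hour 19.
Packaging has to wait for conditioning (finishes hour 19, plus 2-hour gap → hour 21); the boil (finishes hour 6, plus 1-hour gap → hour 7). The latest of these is hour 21, so packaging runs hour 21 to 21 + 1 = hour 22.

22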